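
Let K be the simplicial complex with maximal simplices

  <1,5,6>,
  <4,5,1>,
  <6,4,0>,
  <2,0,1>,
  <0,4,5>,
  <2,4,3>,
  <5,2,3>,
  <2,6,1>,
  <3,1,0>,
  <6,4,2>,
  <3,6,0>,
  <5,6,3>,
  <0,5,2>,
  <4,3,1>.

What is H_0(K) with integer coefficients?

H_0 ≅ Z.

Fix the vertex order 0 < 1 < 2 < 3 < 4 < 5 < 6 and write every simplex with vertices in increasing order. Then dim K = 2 and the simplices of K are:

  0-simplices (7): [0], [1], [2], [3], [4], [5], [6]
  1-simplices (21): [0,1], [0,2], [0,3], [0,4], [0,5], [0,6], [1,2], [1,3], [1,4], [1,5], [1,6], [2,3], [2,4], [2,5], [2,6], [3,4], [3,5], [3,6], [4,5], [4,6], [5,6]
  2-simplices (14): [0,1,2], [0,1,3], [0,2,5], [0,3,6], [0,4,5], [0,4,6], [1,2,6], [1,3,4], [1,4,5], [1,5,6], [2,3,4], [2,3,5], [2,4,6], [3,5,6]

Hence C_0 ≅ Z^7, C_1 ≅ Z^21, C_2 ≅ Z^14.

∂_1: C_1 → C_0 sends each edge [p,q] (with p < q) to q − p.
This gives a 7×21 integer matrix of rank 6; reducing to Smith normal form yields diagonal entries (1,1,1,1,1,1).

The boundary map ∂_2: C_2 → C_1 acts by ∂[p,q,r] = [q,r] − [p,r] + [p,q]. For instance
  ∂[1,3,4] = [3,4] − [1,4] + [1,3],
  ∂[2,3,5] = [3,5] − [2,5] + [2,3].
The 21×14 boundary matrix has rank 13 and Smith normal form diag(1,1,1,1,1,1,1,1,1,1,1,1,1).

Now H_k = ker ∂_k / im ∂_{k+1}, so:

  H_0: rank C_0 − rank ∂_1 = 7 − 6 = 1, and the invariant factors of ∂_1 are all 1, so H_0 = Z.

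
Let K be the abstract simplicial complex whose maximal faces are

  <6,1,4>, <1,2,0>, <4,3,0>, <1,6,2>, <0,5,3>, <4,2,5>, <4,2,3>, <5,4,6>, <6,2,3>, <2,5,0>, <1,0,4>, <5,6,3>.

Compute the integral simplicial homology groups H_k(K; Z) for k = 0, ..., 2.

H_0 = Z,  H_1 = Z_2,  H_2 = 0.

Order the vertices as 0 < 1 < 2 < 3 < 4 < 5 < 6. Listing each simplex with vertices in this order, K has dimension 2 with simplices:

  0-simplices (7): [0], [1], [2], [3], [4], [5], [6]
  1-simplices (18): [0,1], [0,2], [0,3], [0,4], [0,5], [1,2], [1,4], [1,6], [2,3], [2,4], [2,5], [2,6], [3,4], [3,5], [3,6], [4,5], [4,6], [5,6]
  2-simplices (12): [0,1,2], [0,1,4], [0,2,5], [0,3,4], [0,3,5], [1,2,6], [1,4,6], [2,3,4], [2,3,6], [2,4,5], [3,5,6], [4,5,6]

giving chain groups C_0 ≅ Z^7, C_1 ≅ Z^18, C_2 ≅ Z^12.

The boundary map ∂_1: C_1 → C_0 sends each edge [p,q] (with p < q) to q − p.
This gives a 7×18 integer matrix of rank 6; reducing to Smith normal form yields diagonal entries (1,1,1,1,1,1).

The boundary map ∂_2: C_2 → C_1 acts by ∂[p,q,r] = [q,r] − [p,r] + [p,q]. For instance
  ∂[3,5,6] = [5,6] − [3,6] + [3,5],
  ∂[0,1,2] = [1,2] − [0,2] + [0,1].
This gives a 18×12 integer matrix of rank 12; reducing to Smith normal form yields diagonal entries (1,1,1,1,1,1,1,1,1,1,1,2).

Reading off H_k = ker ∂_k / im ∂_{k+1}:

  H_0: rank C_0 − rank ∂_1 = 7 − 6 = 1, and the invariant factors of ∂_1 are all 1, so H_0 = Z.
  H_1: rank ker ∂_1 − rank ∂_2 = (18 − 6) − 12 = 0, and ∂_2 has invariant factor 2 > 1, so H_1 = Z_2.
  H_2: rank ker ∂_2 − rank ∂_3 = (12 − 12) − 0 = 0, and there is no ∂_3, so H_2 = 0.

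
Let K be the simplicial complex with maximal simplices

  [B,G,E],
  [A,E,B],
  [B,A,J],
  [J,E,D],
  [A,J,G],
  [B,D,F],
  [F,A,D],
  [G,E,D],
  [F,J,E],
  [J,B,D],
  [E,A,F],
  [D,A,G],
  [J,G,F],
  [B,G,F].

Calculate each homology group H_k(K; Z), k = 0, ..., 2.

H_0 = Z,  H_1 = Z^2,  H_2 = Z.

Take the total order A < B < D < E < F < G < J on the vertex set. Then K (dimension 2) consists of the simplices:

  0-simplices (7): A, B, D, E, F, G, J
  1-simplices (21): AB, AD, AE, AF, AG, AJ, BD, BE, BF, BG, BJ, DE, DF, DG, DJ, EF, EG, EJ, FG, FJ, GJ
  2-simplices (14): ABE, ABJ, ADF, ADG, AEF, AGJ, BDF, BDJ, BEG, BFG, DEG, DEJ, EFJ, FGJ

giving chain groups C_0 ≅ Z^7, C_1 ≅ Z^21, C_2 ≅ Z^14.

The boundary map ∂_1: C_1 → C_0 sends each edge [p,q] (with p < q) to q − p. For instance
  ∂BJ = J − B.
As a 7×21 matrix over Z this has rank 6, with invariant factors (1,1,1,1,1,1).

Boundary ∂_2: C_2 → C_1 acts by ∂[p,q,r] = [q,r] − [p,r] + [p,q]. For instance
  ∂DEJ = EJ − DJ + DE,
  ∂BFG = FG − BG + BF.
This gives a 21×14 integer matrix of rank 13; reducing to Smith normal form yields diagonal entries (1,1,1,1,1,1,1,1,1,1,1,1,1).

Computing H_k = (kernel of ∂_k) / (image of ∂_{k+1}):

  H_0: rank C_0 − rank ∂_1 = 7 − 6 = 1, and the invariant factors of ∂_1 are all 1, so H_0 ≅ Z.
  H_1: rank ker ∂_1 − rank ∂_2 = (21 − 6) − 13 = 2, and the invariant factors of ∂_2 are all 1, so H_1 ≅ Z^2.
  H_2: rank ker ∂_2 − rank ∂_3 = (14 − 13) − 0 = 1, and there is no ∂_3, so H_2 ≅ Z.

As a check, the Euler characteristic is 7 − 21 + 14 = 0, which agrees with 1 − 2 + 1 = 0.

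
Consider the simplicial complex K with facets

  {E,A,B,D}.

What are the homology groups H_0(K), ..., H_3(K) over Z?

We work with the vertex ordering A < B < D < E. The simplices of K, each written with vertices in increasing order, are:

  0-simplices (4): A, B, D, E
  1-simplices (6): AB, AD, AE, BD, BE, DE
  2-simplices (4): ABD, ABE, ADE, BDE
  3-simplices (1): ABDE

Hence C_0 ≅ Z^4, C_1 ≅ Z^6, C_2 ≅ Z^4, C_3 ≅ Z^1.

The boundary map ∂_1: C_1 → C_0 is given by ∂[p,q] = [q] − [p]. For instance
  ∂AD = D − A.
This gives a 4×6 integer matrix of rank 3; reducing to Smith normal form yields diagonal entries (1,1,1).

The boundary map ∂_2: C_2 → C_1 maps a triangle to the signed sum of its edges. For instance
  ∂BDE = DE − BE + BD,
  ∂ADE = DE − AE + AD.
The 6×4 boundary matrix has rank 3 and Smith normal form diag(1,1,1).

∂_3: C_3 → C_2 sends each 3-simplex σ to the alternating sum Σ_i (−1)^i (σ with its i-th vertex removed). For instance
  ∂ABDE = BDE − ADE + ABE − ABD.
As a 4×1 matrix over Z this has rank 1, with invariant factors (1).

Computing H_k = (kernel of ∂_k) / (image of ∂_{k+1}):

  H_0: rank C_0 − rank ∂_1 = 4 − 3 = 1, and the invariant factors of ∂_1 are all 1, so H_0 ≅ Z.
  H_1: rank ker ∂_1 − rank ∂_2 = (6 − 3) − 3 = 0, and the invariant factors of ∂_2 are all 1, so H_1 ≅ 0.
  H_2: rank ker ∂_2 − rank ∂_3 = (4 − 3) − 1 = 0, and the invariant factors of ∂_3 are all 1, so H_2 ≅ 0.
  H_3: rank ker ∂_3 − rank ∂_4 = (1 − 1) − 0 = 0, and there is no ∂_4, so H_3 ≅ 0.

H_0 = Z,  H_1 = 0,  H_2 = 0,  H_3 = 0.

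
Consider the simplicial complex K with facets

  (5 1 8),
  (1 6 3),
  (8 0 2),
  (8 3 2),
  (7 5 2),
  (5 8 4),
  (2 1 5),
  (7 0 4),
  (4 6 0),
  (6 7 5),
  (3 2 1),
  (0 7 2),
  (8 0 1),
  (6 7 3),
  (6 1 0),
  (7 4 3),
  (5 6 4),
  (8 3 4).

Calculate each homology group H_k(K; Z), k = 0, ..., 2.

H_0 ≅ Z,  H_1 ≅ Z ⊕ Z/2,  H_2 = 0.

Fix the vertex order 0 < 1 < 2 < 3 < 4 < 5 < 6 < 7 < 8 and write every simplex with vertices in increasing order. Then dim K = 2 and the simplices of K are:

  0-simplices (9): [0], [1], [2], [3], [4], [5], [6], [7], [8]
  1-simplices (27): (27 of them)
  2-simplices (18): [0,1,6], [0,1,8], [0,2,7], [0,2,8], [0,4,6], [0,4,7], [1,2,3], [1,2,5], [1,3,6], [1,5,8], [2,3,8], [2,5,7], [3,4,7], [3,4,8], [3,6,7], [4,5,6], [4,5,8], [5,6,7]

so the chain groups are C_0 ≅ Z^9, C_1 ≅ Z^27, C_2 ≅ Z^18.

Boundary ∂_1: C_1 → C_0 is given by ∂[p,q] = [q] − [p].
The 9×27 boundary matrix has rank 8 and Smith normal form diag(1,1,1,1,1,1,1,1).

Boundary ∂_2: C_2 → C_1 acts by ∂[p,q,r] = [q,r] − [p,r] + [p,q]. For instance
  ∂[0,4,7] = [4,7] − [0,7] + [0,4],
  ∂[1,3,6] = [3,6] − [1,6] + [1,3].
The 27×18 boundary matrix has rank 18 and Smith normal form diag(1,1,1,1,1,1,1,1,1,1,1,1,1,1,1,1,1,2).

Now H_k = ker ∂_k / im ∂_{k+1}, so:

  H_0: rank C_0 − rank ∂_1 = 9 − 8 = 1, and the invariant factors of ∂_1 are all 1, so H_0 = Z.
  H_1: rank ker ∂_1 − rank ∂_2 = (27 − 8) − 18 = 1, and ∂_2 has invariant factor 2 > 1, so H_1 = Z ⊕ Z/2.
  H_2: rank ker ∂_2 − rank ∂_3 = (18 − 18) − 0 = 0, and there is no ∂_3, so H_2 = 0.

As a check, the Euler characteristic is 9 − 27 + 18 = 0, which agrees with 1 − 1 + 0 = 0.
(K is a triangulation of the Klein bottle.)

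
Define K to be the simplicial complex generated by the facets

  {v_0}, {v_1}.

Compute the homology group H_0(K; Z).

Fix the vertex order v_0 < v_1 and write every simplex with vertices in increasing order. Then dim K = 0 and the simplices of K are:

  0-simplices (2): [v_0], [v_1]

Hence C_0 ≅ Z^2.

Now H_k = ker ∂_k / im ∂_{k+1}, so:

  H_0: rank C_0 − rank ∂_1 = 2 − 0 = 2, and there is no ∂_1, so H_0 ≅ Z^2.

(K is a triangulation of a set of 2 points.)

H_0 = Z^2.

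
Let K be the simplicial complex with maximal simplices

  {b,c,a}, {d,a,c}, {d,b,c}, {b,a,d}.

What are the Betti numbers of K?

b_0 = 1, b_1 = 0, b_2 = 1.

Take the total order a < b < c < d on the vertex set. Then K (dimension 2) consists of the simplices:

  0-simplices (4): a, b, c, d
  1-simplices (6): ab, ac, ad, bc, bd, cd
  2-simplices (4): abc, abd, acd, bcd

Hence C_0 ≅ Z^4, C_1 ≅ Z^6, C_2 ≅ Z^4.

The boundary map ∂_1: C_1 → C_0 maps an edge to its endpoints' difference, ∂[p,q] = q − p.
The resulting 4×6 matrix has rank 3, and its Smith normal form has invariant factors (1,1,1).

Boundary ∂_2: C_2 → C_1 maps a triangle to the signed sum of its edges. For instance
  ∂bcd = cd − bd + bc,
  ∂abc = bc − ac + ab.
As a 6×4 matrix over Z this has rank 3, with invariant factors (1,1,1).

From H_k ≅ ker(∂_k) / im(∂_{k+1}) we obtain:

  H_0: rank C_0 − rank ∂_1 = 4 − 3 = 1, and the invariant factors of ∂_1 are all 1, so H_0 ≅ Z.
  H_1: rank ker ∂_1 − rank ∂_2 = (6 − 3) − 3 = 0, and the invariant factors of ∂_2 are all 1, so H_1 ≅ 0.
  H_2: rank ker ∂_2 − rank ∂_3 = (4 − 3) − 0 = 1, and there is no ∂_3, so H_2 ≅ Z.

Hence the Betti numbers are b_0 = 1, b_1 = 0, b_2 = 1.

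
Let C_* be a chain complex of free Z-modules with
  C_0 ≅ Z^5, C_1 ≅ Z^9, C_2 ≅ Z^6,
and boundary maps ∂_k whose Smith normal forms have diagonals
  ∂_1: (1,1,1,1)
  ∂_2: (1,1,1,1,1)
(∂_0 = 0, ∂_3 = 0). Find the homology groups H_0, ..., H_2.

H_0 = Z,  H_1 = 0,  H_2 = Z.

H_0: b_0 = 5 − 0 − 4 = 1; torsion from ∂_1 factors > 1: none. So H_0 = Z.
H_1: b_1 = 9 − 4 − 5 = 0; torsion from ∂_2 factors > 1: none. So H_1 = 0.
H_2: b_2 = 6 − 5 − 0 = 1; torsion from ∂_3 factors > 1: none. So H_2 = Z.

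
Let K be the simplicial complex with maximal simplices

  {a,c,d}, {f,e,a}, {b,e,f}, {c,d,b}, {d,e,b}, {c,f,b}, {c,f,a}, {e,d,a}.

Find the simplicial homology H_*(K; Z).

K has 6 vertices, 12 edges, 8 triangles.
rank ∂_0 = 0, rank ∂_1 = 5 ⇒ b_0 = 6 − 0 − 5 = 1; all invariant factors of ∂_1 are 1 so no torsion. So H_0 = Z.
rank ∂_1 = 5, rank ∂_2 = 7 ⇒ b_1 = 12 − 5 − 7 = 0; all invariant factors of ∂_2 are 1 so no torsion. So H_1 = 0.
rank ∂_2 = 7, rank ∂_3 = 0 ⇒ b_2 = 8 − 7 − 0 = 1. So H_2 = Z.

H_0 ≅ Z,  H_1 = 0,  H_2 ≅ Z.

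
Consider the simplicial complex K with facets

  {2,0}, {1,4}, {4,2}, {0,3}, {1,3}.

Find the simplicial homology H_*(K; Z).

H_0 ≅ Z,  H_1 ≅ Z.

Order the vertices as 0 < 1 < 2 < 3 < 4. Listing each simplex with vertices in this order, K has dimension 1 with simplices:

  0-simplices (5): [0], [1], [2], [3], [4]
  1-simplices (5): [0,2], [0,3], [1,3], [1,4], [2,4]

so the chain groups are C_0 ≅ Z^5, C_1 ≅ Z^5.

∂_1: C_1 → C_0 maps an edge to its endpoints' difference, ∂[p,q] = q − p. For instance
  ∂[2,4] = [4] − [2].
The resulting 5×5 matrix has rank 4, and its Smith normal form has invariant factors (1,1,1,1).

From H_k ≅ ker(∂_k) / im(∂_{k+1}) we obtain:

  H_0: rank C_0 − rank ∂_1 = 5 − 4 = 1, and the invariant factors of ∂_1 are all 1, so H_0 ≅ Z.
  H_1: rank ker ∂_1 − rank ∂_2 = (5 − 4) − 0 = 1, and there is no ∂_2, so H_1 ≅ Z.

As a check, the Euler characteristic is 5 − 5 = 0, which agrees with 1 − 1 = 0.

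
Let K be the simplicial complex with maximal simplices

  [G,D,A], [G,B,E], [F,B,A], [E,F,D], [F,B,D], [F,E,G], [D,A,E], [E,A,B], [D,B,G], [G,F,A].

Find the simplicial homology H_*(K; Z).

H_0 = Z,  H_1 = Z/2,  H_2 = 0.

We work with the vertex ordering A < B < D < E < F < G. The simplices of K, each written with vertices in increasing order, are:

  0-simplices (6): A, B, D, E, F, G
  1-simplices (15): AB, AD, AE, AF, AG, BD, BE, BF, BG, DE, DF, DG, EF, EG, FG
  2-simplices (10): ABE, ABF, ADE, ADG, AFG, BDF, BDG, BEG, DEF, EFG

so the chain groups are C_0 ≅ Z^6, C_1 ≅ Z^15, C_2 ≅ Z^10.

Boundary ∂_1: C_1 → C_0 sends each edge [p,q] (with p < q) to q − p.
The 6×15 boundary matrix has rank 5 and Smith normal form diag(1,1,1,1,1).

The boundary map ∂_2: C_2 → C_1 acts by ∂[p,q,r] = [q,r] − [p,r] + [p,q]. For instance
  ∂ADE = DE − AE + AD,
  ∂BDF = DF − BF + BD.
As a 15×10 matrix over Z this has rank 10, with invariant factors (1,1,1,1,1,1,1,1,1,2).

Now H_k = ker ∂_k / im ∂_{k+1}, so:

  H_0: rank C_0 − rank ∂_1 = 6 − 5 = 1, and the invariant factors of ∂_1 are all 1, so H_0 = Z.
  H_1: rank ker ∂_1 − rank ∂_2 = (15 − 5) − 10 = 0, and ∂_2 has invariant factor 2 > 1, so H_1 = Z/2.
  H_2: rank ker ∂_2 − rank ∂_3 = (10 − 10) − 0 = 0, and there is no ∂_3, so H_2 = 0.

(K is a triangulation of the real projective plane RP^2.)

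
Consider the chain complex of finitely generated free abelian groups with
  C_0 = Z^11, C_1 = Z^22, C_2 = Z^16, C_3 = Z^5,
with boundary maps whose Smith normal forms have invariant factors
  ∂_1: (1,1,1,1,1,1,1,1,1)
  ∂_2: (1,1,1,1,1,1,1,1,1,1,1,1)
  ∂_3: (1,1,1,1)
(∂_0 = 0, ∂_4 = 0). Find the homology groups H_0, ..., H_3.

H_0: b_0 = 11 − 0 − 9 = 2; torsion from ∂_1 factors > 1: none. So H_0 = Z^2.
H_1: b_1 = 22 − 9 − 12 = 1; torsion from ∂_2 factors > 1: none. So H_1 = Z.
H_2: b_2 = 16 − 12 − 4 = 0; torsion from ∂_3 factors > 1: none. So H_2 = 0.
H_3: b_3 = 5 − 4 − 0 = 1; torsion from ∂_4 factors > 1: none. So H_3 = Z.

H_0 = Z^2,  H_1 = Z,  H_2 = 0,  H_3 = Z.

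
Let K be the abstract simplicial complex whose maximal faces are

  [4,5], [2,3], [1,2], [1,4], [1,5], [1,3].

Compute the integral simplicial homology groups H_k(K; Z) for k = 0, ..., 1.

H_0 = Z,  H_1 = Z^2.

Fix the vertex order 1 < 2 < 3 < 4 < 5 and write every simplex with vertices in increasing order. Then dim K = 1 and the simplices of K are:

  0-simplices (5): [1], [2], [3], [4], [5]
  1-simplices (6): [1,2], [1,3], [1,4], [1,5], [2,3], [4,5]

Hence C_0 ≅ Z^5, C_1 ≅ Z^6.

Boundary ∂_1: C_1 → C_0 is given by ∂[p,q] = [q] − [p].
The 5×6 boundary matrix has rank 4 and Smith normal form diag(1,1,1,1).

Now H_k = ker ∂_k / im ∂_{k+1}, so:

  H_0: rank C_0 − rank ∂_1 = 5 − 4 = 1, and the invariant factors of ∂_1 are all 1, so H_0 ≅ Z.
  H_1: rank ker ∂_1 − rank ∂_2 = (6 − 4) − 0 = 2, and there is no ∂_2, so H_1 ≅ Z^2.

(K is a triangulation of a wedge of 2 circles.)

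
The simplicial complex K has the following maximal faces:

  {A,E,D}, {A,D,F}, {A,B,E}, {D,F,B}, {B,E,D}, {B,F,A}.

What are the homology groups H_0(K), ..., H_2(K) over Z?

H_0 = Z,  H_1 = 0,  H_2 = Z.

We work with the vertex ordering A < B < D < E < F. The simplices of K, each written with vertices in increasing order, are:

  0-simplices (5): A, B, D, E, F
  1-simplices (9): AB, AD, AE, AF, BD, BE, BF, DE, DF
  2-simplices (6): ABE, ABF, ADE, ADF, BDE, BDF

so the chain groups are C_0 ≅ Z^5, C_1 ≅ Z^9, C_2 ≅ Z^6.

Boundary ∂_1: C_1 → C_0 maps an edge to its endpoints' difference, ∂[p,q] = q − p.
As a 5×9 matrix over Z this has rank 4, with invariant factors (1,1,1,1).

Boundary ∂_2: C_2 → C_1 acts by ∂[p,q,r] = [q,r] − [p,r] + [p,q]. For instance
  ∂ADF = DF − AF + AD,
  ∂ABE = BE − AE + AB.
The 9×6 boundary matrix has rank 5 and Smith normal form diag(1,1,1,1,1).

Computing H_k = (kernel of ∂_k) / (image of ∂_{k+1}):

  H_0: rank C_0 − rank ∂_1 = 5 − 4 = 1, and the invariant factors of ∂_1 are all 1, so H_0 = Z.
  H_1: rank ker ∂_1 − rank ∂_2 = (9 − 4) − 5 = 0, and the invariant factors of ∂_2 are all 1, so H_1 = 0.
  H_2: rank ker ∂_2 − rank ∂_3 = (6 − 5) − 0 = 1, and there is no ∂_3, so H_2 = Z.

As a check, the Euler characteristic is 5 − 9 + 6 = 2, which agrees with 1 − 0 + 1 = 2.
(K is a triangulation of the 2-sphere S^2.)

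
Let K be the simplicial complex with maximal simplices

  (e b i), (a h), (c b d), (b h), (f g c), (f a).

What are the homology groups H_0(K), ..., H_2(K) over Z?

We work with the vertex ordering a < b < c < d < e < f < g < h < i. The simplices of K, each written with vertices in increasing order, are:

  0-simplices (9): a, b, c, d, e, f, g, h, i
  1-simplices (12): af, ah, bc, bd, be, bh, bi, cd, cf, cg, ei, fg
  2-simplices (3): bcd, bei, cfg

Hence C_0 ≅ Z^9, C_1 ≅ Z^12, C_2 ≅ Z^3.

Boundary ∂_1: C_1 → C_0 is given by ∂[p,q] = [q] − [p]. For instance
  ∂bi = i − b.
As a 9×12 matrix over Z this has rank 8, with invariant factors (1,1,1,1,1,1,1,1).

The boundary map ∂_2: C_2 → C_1 sends each 2-simplex [p,q,r] to [q,r] − [p,r] + [p,q]. For instance
  ∂bcd = cd − bd + bc,
  ∂bei = ei − bi + be.
As a 12×3 matrix over Z this has rank 3, with invariant factors (1,1,1).

From H_k ≅ ker(∂_k) / im(∂_{k+1}) we obtain:

  H_0: rank C_0 − rank ∂_1 = 9 − 8 = 1, and the invariant factors of ∂_1 are all 1, so H_0 ≅ Z.
  H_1: rank ker ∂_1 − rank ∂_2 = (12 − 8) − 3 = 1, and the invariant factors of ∂_2 are all 1, so H_1 ≅ Z.
  H_2: rank ker ∂_2 − rank ∂_3 = (3 − 3) − 0 = 0, and there is no ∂_3, so H_2 ≅ 0.

H_0 ≅ Z,  H_1 ≅ Z,  H_2 = 0.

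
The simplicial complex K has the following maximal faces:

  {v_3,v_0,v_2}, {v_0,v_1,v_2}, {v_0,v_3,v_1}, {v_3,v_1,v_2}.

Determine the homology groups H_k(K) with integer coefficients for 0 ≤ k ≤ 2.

Fix the vertex order v_0 < v_1 < v_2 < v_3 and write every simplex with vertices in increasing order. Then dim K = 2 and the simplices of K are:

  0-simplices (4): [v_0], [v_1], [v_2], [v_3]
  1-simplices (6): [v_0,v_1], [v_0,v_2], [v_0,v_3], [v_1,v_2], [v_1,v_3], [v_2,v_3]
  2-simplices (4): [v_0,v_1,v_2], [v_0,v_1,v_3], [v_0,v_2,v_3], [v_1,v_2,v_3]

giving chain groups C_0 ≅ Z^4, C_1 ≅ Z^6, C_2 ≅ Z^4.

The boundary map ∂_1: C_1 → C_0 sends each edge [p,q] (with p < q) to q − p. For instance
  ∂[v_0,v_2] = [v_2] − [v_0].
This gives a 4×6 integer matrix of rank 3; reducing to Smith normal form yields diagonal entries (1,1,1).

∂_2: C_2 → C_1 maps a triangle to the signed sum of its edges. For instance
  ∂[v_0,v_1,v_3] = [v_1,v_3] − [v_0,v_3] + [v_0,v_1],
  ∂[v_1,v_2,v_3] = [v_2,v_3] − [v_1,v_3] + [v_1,v_2].
As a 6×4 matrix over Z this has rank 3, with invariant factors (1,1,1).

From H_k ≅ ker(∂_k) / im(∂_{k+1}) we obtain:

  H_0: rank C_0 − rank ∂_1 = 4 − 3 = 1, and the invariant factors of ∂_1 are all 1, so H_0 = Z.
  H_1: rank ker ∂_1 − rank ∂_2 = (6 − 3) − 3 = 0, and the invariant factors of ∂_2 are all 1, so H_1 = 0.
  H_2: rank ker ∂_2 − rank ∂_3 = (4 − 3) − 0 = 1, and there is no ∂_3, so H_2 = Z.

H_0 = Z,  H_1 = 0,  H_2 = Z.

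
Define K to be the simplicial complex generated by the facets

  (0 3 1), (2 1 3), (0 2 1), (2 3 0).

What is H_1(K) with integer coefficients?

Order the vertices as 0 < 1 < 2 < 3. Listing each simplex with vertices in this order, K has dimension 2 with simplices:

  0-simplices (4): [0], [1], [2], [3]
  1-simplices (6): [0,1], [0,2], [0,3], [1,2], [1,3], [2,3]
  2-simplices (4): [0,1,2], [0,1,3], [0,2,3], [1,2,3]

Hence C_0 ≅ Z^4, C_1 ≅ Z^6, C_2 ≅ Z^4.

∂_1: C_1 → C_0 sends each edge [p,q] (with p < q) to q − p.
The 4×6 boundary matrix has rank 3 and Smith normal form diag(1,1,1).

∂_2: C_2 → C_1 acts by ∂[p,q,r] = [q,r] − [p,r] + [p,q]. For instance
  ∂[0,1,2] = [1,2] − [0,2] + [0,1],
  ∂[0,1,3] = [1,3] − [0,3] + [0,1].
As a 6×4 matrix over Z this has rank 3, with invariant factors (1,1,1).

Computing H_k = (kernel of ∂_k) / (image of ∂_{k+1}):

  H_1: rank ker ∂_1 − rank ∂_2 = (6 − 3) − 3 = 0, and the invariant factors of ∂_2 are all 1, so H_1 = 0.

(K is a triangulation of the 2-sphere S^2.)

H_1 = 0.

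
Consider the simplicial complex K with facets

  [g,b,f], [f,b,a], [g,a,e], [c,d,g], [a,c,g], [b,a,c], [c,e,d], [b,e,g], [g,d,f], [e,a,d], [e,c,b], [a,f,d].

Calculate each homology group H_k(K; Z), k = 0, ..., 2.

H_0 = Z,  H_1 = Z_2,  H_2 = 0.

Fix the vertex order a < b < c < d < e < f < g and write every simplex with vertices in increasing order. Then dim K = 2 and the simplices of K are:

  0-simplices (7): a, b, c, d, e, f, g
  1-simplices (18): ab, ac, ad, ae, af, ag, bc, be, bf, bg, cd, ce, cg, de, df, dg, eg, fg
  2-simplices (12): abc, abf, acg, ade, adf, aeg, bce, beg, bfg, cde, cdg, dfg

Hence C_0 ≅ Z^7, C_1 ≅ Z^18, C_2 ≅ Z^12.

The boundary map ∂_1: C_1 → C_0 is given by ∂[p,q] = [q] − [p].
This gives a 7×18 integer matrix of rank 6; reducing to Smith normal form yields diagonal entries (1,1,1,1,1,1).

The boundary map ∂_2: C_2 → C_1 sends each 2-simplex [p,q,r] to [q,r] − [p,r] + [p,q]. For instance
  ∂aeg = eg − ag + ae,
  ∂acg = cg − ag + ac.
The 18×12 boundary matrix has rank 12 and Smith normal form diag(1,1,1,1,1,1,1,1,1,1,1,2).

Computing H_k = (kernel of ∂_k) / (image of ∂_{k+1}):

  H_0: rank C_0 − rank ∂_1 = 7 − 6 = 1, and the invariant factors of ∂_1 are all 1, so H_0 = Z.
  H_1: rank ker ∂_1 − rank ∂_2 = (18 − 6) − 12 = 0, and ∂_2 has invariant factor 2 > 1, so H_1 = Z_2.
  H_2: rank ker ∂_2 − rank ∂_3 = (12 − 12) − 0 = 0, and there is no ∂_3, so H_2 = 0.

(K is a triangulation of the real projective plane RP^2.)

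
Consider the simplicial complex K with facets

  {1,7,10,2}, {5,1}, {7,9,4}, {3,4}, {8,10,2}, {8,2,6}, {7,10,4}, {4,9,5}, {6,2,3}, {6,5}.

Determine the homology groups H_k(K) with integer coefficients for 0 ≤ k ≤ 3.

H_0 = Z,  H_1 = Z^3,  H_2 = 0,  H_3 = 0.

Fix the vertex order 1 < 2 < 3 < 4 < 5 < 6 < 7 < 8 < 9 < 10 and write every simplex with vertices in increasing order. Then dim K = 3 and the simplices of K are:

  0-simplices (10): [1], [2], [3], [4], [5], [6], [7], [8], [9], [10]
  1-simplices (21): [1,2], [1,5], [1,7], [1,10], [2,3], [2,6], [2,7], [2,8], [2,10], [3,4], [3,6], [4,5], [4,7], [4,9], [4,10], [5,6], [5,9], [6,8], [7,9], [7,10], [8,10]
  2-simplices (10): [1,2,7], [1,2,10], [1,7,10], [2,3,6], [2,6,8], [2,7,10], [2,8,10], [4,5,9], [4,7,9], [4,7,10]
  3-simplices (1): [1,2,7,10]

so the chain groups are C_0 ≅ Z^10, C_1 ≅ Z^21, C_2 ≅ Z^10, C_3 ≅ Z^1.

Boundary ∂_1: C_1 → C_0 sends each edge [p,q] (with p < q) to q − p. For instance
  ∂[3,4] = [4] − [3].
This gives a 10×21 integer matrix of rank 9; reducing to Smith normal form yields diagonal entries (1,1,1,1,1,1,1,1,1).

The boundary map ∂_2: C_2 → C_1 sends each 2-simplex [p,q,r] to [q,r] − [p,r] + [p,q]. For instance
  ∂[4,7,9] = [7,9] − [4,9] + [4,7],
  ∂[4,5,9] = [5,9] − [4,9] + [4,5].
The 21×10 boundary matrix has rank 9 and Smith normal form diag(1,1,1,1,1,1,1,1,1).

Boundary ∂_3: C_3 → C_2 sends each 3-simplex σ to the alternating sum Σ_i (−1)^i (σ with its i-th vertex removed). For instance
  ∂[1,2,7,10] = [2,7,10] − [1,7,10] + [1,2,10] − [1,2,7].
As a 10×1 matrix over Z this has rank 1, with invariant factors (1).

Now H_k = ker ∂_k / im ∂_{k+1}, so:

  H_0: rank C_0 − rank ∂_1 = 10 − 9 = 1, and the invariant factors of ∂_1 are all 1, so H_0 ≅ Z.
  H_1: rank ker ∂_1 − rank ∂_2 = (21 − 9) − 9 = 3, and the invariant factors of ∂_2 are all 1, so H_1 ≅ Z^3.
  H_2: rank ker ∂_2 − rank ∂_3 = (10 − 9) − 1 = 0, and the invariant factors of ∂_3 are all 1, so H_2 ≅ 0.
  H_3: rank ker ∂_3 − rank ∂_4 = (1 − 1) − 0 = 0, and there is no ∂_4, so H_3 ≅ 0.

As a check, the Euler characteristic is 10 − 21 + 10 − 1 = -2, which agrees with 1 − 3 + 0 − 0 = -2.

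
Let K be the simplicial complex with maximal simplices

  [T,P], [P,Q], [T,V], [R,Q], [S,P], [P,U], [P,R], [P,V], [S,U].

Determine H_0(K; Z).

H_0 = Z.

Fix the vertex order P < Q < R < S < T < U < V and write every simplex with vertices in increasing order. Then dim K = 1 and the simplices of K are:

  0-simplices (7): P, Q, R, S, T, U, V
  1-simplices (9): PQ, PR, PS, PT, PU, PV, QR, SU, TV

Hence C_0 ≅ Z^7, C_1 ≅ Z^9.

∂_1: C_1 → C_0 maps an edge to its endpoints' difference, ∂[p,q] = q − p. For instance
  ∂SU = U − S.
As a 7×9 matrix over Z this has rank 6, with invariant factors (1,1,1,1,1,1).

Computing H_k = (kernel of ∂_k) / (image of ∂_{k+1}):

  H_0: rank C_0 − rank ∂_1 = 7 − 6 = 1, and the invariant factors of ∂_1 are all 1, so H_0 ≅ Z.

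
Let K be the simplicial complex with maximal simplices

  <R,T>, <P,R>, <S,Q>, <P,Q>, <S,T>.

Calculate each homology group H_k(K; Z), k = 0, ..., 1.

H_0 ≅ Z,  H_1 ≅ Z.

We work with the vertex ordering P < Q < R < S < T. The simplices of K, each written with vertices in increasing order, are:

  0-simplices (5): P, Q, R, S, T
  1-simplices (5): PQ, PR, QS, RT, ST

giving chain groups C_0 ≅ Z^5, C_1 ≅ Z^5.

Boundary ∂_1: C_1 → C_0 maps an edge to its endpoints' difference, ∂[p,q] = q − p.
The resulting 5×5 matrix has rank 4, and its Smith normal form has invariant factors (1,1,1,1).

Now H_k = ker ∂_k / im ∂_{k+1}, so:

  H_0: rank C_0 − rank ∂_1 = 5 − 4 = 1, and the invariant factors of ∂_1 are all 1, so H_0 ≅ Z.
  H_1: rank ker ∂_1 − rank ∂_2 = (5 − 4) − 0 = 1, and there is no ∂_2, so H_1 ≅ Z.

As a check, the Euler characteristic is 5 − 5 = 0, which agrees with 1 − 1 = 0.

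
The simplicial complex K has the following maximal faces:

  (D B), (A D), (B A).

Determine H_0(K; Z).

K has 3 vertices, 3 edges.
rank ∂_0 = 0, rank ∂_1 = 2 ⇒ b_0 = 3 − 0 − 2 = 1; all invariant factors of ∂_1 are 1 so no torsion. So H_0 ≅ Z.

H_0 = Z.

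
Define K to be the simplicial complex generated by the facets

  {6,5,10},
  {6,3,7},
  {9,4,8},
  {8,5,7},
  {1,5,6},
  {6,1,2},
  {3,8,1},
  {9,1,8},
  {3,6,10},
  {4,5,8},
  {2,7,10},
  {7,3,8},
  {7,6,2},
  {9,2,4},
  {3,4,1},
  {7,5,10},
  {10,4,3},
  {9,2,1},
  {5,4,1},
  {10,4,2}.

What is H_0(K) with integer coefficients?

H_0 = Z.

K has 10 vertices, 30 edges, 20 triangles.
rank ∂_0 = 0, rank ∂_1 = 9 ⇒ b_0 = 10 − 0 − 9 = 1; all invariant factors of ∂_1 are 1 so no torsion. So H_0 = Z.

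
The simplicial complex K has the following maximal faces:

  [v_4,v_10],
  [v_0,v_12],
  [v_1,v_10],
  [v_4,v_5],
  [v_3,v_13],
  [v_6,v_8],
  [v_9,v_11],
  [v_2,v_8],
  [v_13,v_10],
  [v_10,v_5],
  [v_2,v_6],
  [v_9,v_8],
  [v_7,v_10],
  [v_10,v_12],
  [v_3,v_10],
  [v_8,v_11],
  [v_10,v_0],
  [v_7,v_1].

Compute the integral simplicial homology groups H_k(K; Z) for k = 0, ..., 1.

H_0 = Z^2,  H_1 = Z^6.

Fix the vertex order v_0 < v_1 < v_2 < v_3 < v_4 < v_5 < v_6 < v_7 < v_8 < v_9 < v_10 < v_11 < v_12 < v_13 and write every simplex with vertices in increasing order. Then dim K = 1 and the simplices of K are:

  0-simplices (14): [v_0], [v_1], [v_2], [v_3], [v_4], [v_5], [v_6], [v_7], [v_8], [v_9], [v_10], [v_11], [v_12], [v_13]
  1-simplices (18): (18 of them)

so the chain groups are C_0 ≅ Z^14, C_1 ≅ Z^18.

Boundary ∂_1: C_1 → C_0 maps an edge to its endpoints' difference, ∂[p,q] = q − p.
As a 14×18 matrix over Z this has rank 12, with invariant factors (1,1,1,1,1,1,1,1,1,1,1,1).

Now H_k = ker ∂_k / im ∂_{k+1}, so:

  H_0: rank C_0 − rank ∂_1 = 14 − 12 = 2, and the invariant factors of ∂_1 are all 1, so H_0 = Z^2.
  H_1: rank ker ∂_1 − rank ∂_2 = (18 − 12) − 0 = 6, and there is no ∂_2, so H_1 = Z^6.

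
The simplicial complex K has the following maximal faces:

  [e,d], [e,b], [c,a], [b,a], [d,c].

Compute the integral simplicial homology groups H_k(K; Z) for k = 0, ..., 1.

H_0 ≅ Z,  H_1 ≅ Z.

Fix the vertex order a < b < c < d < e and write every simplex with vertices in increasing order. Then dim K = 1 and the simplices of K are:

  0-simplices (5): a, b, c, d, e
  1-simplices (5): ab, ac, be, cd, de

so the chain groups are C_0 ≅ Z^5, C_1 ≅ Z^5.

The boundary map ∂_1: C_1 → C_0 maps an edge to its endpoints' difference, ∂[p,q] = q − p. For instance
  ∂ab = b − a.
This gives a 5×5 integer matrix of rank 4; reducing to Smith normal form yields diagonal entries (1,1,1,1).

Now H_k = ker ∂_k / im ∂_{k+1}, so:

  H_0: rank C_0 − rank ∂_1 = 5 − 4 = 1, and the invariant factors of ∂_1 are all 1, so H_0 ≅ Z.
  H_1: rank ker ∂_1 − rank ∂_2 = (5 − 4) − 0 = 1, and there is no ∂_2, so H_1 ≅ Z.

(K is a triangulation of the circle S^1.)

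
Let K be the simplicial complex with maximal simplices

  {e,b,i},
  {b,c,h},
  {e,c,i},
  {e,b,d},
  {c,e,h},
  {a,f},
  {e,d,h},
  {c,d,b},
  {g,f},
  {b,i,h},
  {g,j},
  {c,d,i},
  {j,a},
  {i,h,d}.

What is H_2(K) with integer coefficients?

We work with the vertex ordering a < b < c < d < e < f < g < h < i < j. The simplices of K, each written with vertices in increasing order, are:

  0-simplices (10): a, b, c, d, e, f, g, h, i, j
  1-simplices (19): af, aj, bc, bd, be, bh, bi, cd, ce, ch, ci, de, dh, di, eh, ei, fg, gj, hi
  2-simplices (10): bcd, bch, bde, bei, bhi, cdi, ceh, cei, deh, dhi

so the chain groups are C_0 ≅ Z^10, C_1 ≅ Z^19, C_2 ≅ Z^10.

The boundary map ∂_1: C_1 → C_0 sends each edge [p,q] (with p < q) to q − p.
The 10×19 boundary matrix has rank 8 and Smith normal form diag(1,1,1,1,1,1,1,1).

∂_2: C_2 → C_1 sends each 2-simplex [p,q,r] to [q,r] − [p,r] + [p,q]. For instance
  ∂dhi = hi − di + dh,
  ∂bch = ch − bh + bc.
The 19×10 boundary matrix has rank 10 and Smith normal form diag(1,1,1,1,1,1,1,1,1,2).

Reading off H_k = ker ∂_k / im ∂_{k+1}:

  H_2: rank ker ∂_2 − rank ∂_3 = (10 − 10) − 0 = 0, and there is no ∂_3, so H_2 ≅ 0.

H_2 = 0.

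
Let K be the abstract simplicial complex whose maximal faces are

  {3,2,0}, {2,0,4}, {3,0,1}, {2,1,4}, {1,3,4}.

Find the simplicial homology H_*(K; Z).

H_0 ≅ Z,  H_1 ≅ Z,  H_2 = 0.

Fix the vertex order 0 < 1 < 2 < 3 < 4 and write every simplex with vertices in increasing order. Then dim K = 2 and the simplices of K are:

  0-simplices (5): [0], [1], [2], [3], [4]
  1-simplices (10): [0,1], [0,2], [0,3], [0,4], [1,2], [1,3], [1,4], [2,3], [2,4], [3,4]
  2-simplices (5): [0,1,3], [0,2,3], [0,2,4], [1,2,4], [1,3,4]

so the chain groups are C_0 ≅ Z^5, C_1 ≅ Z^10, C_2 ≅ Z^5.

∂_1: C_1 → C_0 sends each edge [p,q] (with p < q) to q − p.
The 5×10 boundary matrix has rank 4 and Smith normal form diag(1,1,1,1).

Boundary ∂_2: C_2 → C_1 sends each 2-simplex [p,q,r] to [q,r] − [p,r] + [p,q]. For instance
  ∂[0,2,4] = [2,4] − [0,4] + [0,2],
  ∂[1,3,4] = [3,4] − [1,4] + [1,3].
As a 10×5 matrix over Z this has rank 5, with invariant factors (1,1,1,1,1).

Computing H_k = (kernel of ∂_k) / (image of ∂_{k+1}):

  H_0: rank C_0 − rank ∂_1 = 5 − 4 = 1, and the invariant factors of ∂_1 are all 1, so H_0 ≅ Z.
  H_1: rank ker ∂_1 − rank ∂_2 = (10 − 4) − 5 = 1, and the invariant factors of ∂_2 are all 1, so H_1 ≅ Z.
  H_2: rank ker ∂_2 − rank ∂_3 = (5 − 5) − 0 = 0, and there is no ∂_3, so H_2 ≅ 0.

As a check, the Euler characteristic is 5 − 10 + 5 = 0, which agrees with 1 − 1 + 0 = 0.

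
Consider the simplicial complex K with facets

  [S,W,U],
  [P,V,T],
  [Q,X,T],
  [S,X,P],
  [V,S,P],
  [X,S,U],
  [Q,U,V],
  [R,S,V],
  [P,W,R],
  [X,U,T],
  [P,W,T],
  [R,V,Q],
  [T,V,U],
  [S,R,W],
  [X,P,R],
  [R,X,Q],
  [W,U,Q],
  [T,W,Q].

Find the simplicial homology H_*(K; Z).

Order the vertices as P < Q < R < S < T < U < V < W < X. Listing each simplex with vertices in this order, K has dimension 2 with simplices:

  0-simplices (9): P, Q, R, S, T, U, V, W, X
  1-simplices (27): PR, PS, PT, PV, PW, PX, QR, QT, QU, QV, QW, QX, RS, RV, RW, RX, SU, SV, SW, SX, TU, TV, TW, TX, UV, UW, UX
  2-simplices (18): PRW, PRX, PSV, PSX, PTV, PTW, QRV, QRX, QTW, QTX, QUV, QUW, RSV, RSW, SUW, SUX, TUV, TUX

giving chain groups C_0 ≅ Z^9, C_1 ≅ Z^27, C_2 ≅ Z^18.

The boundary map ∂_1: C_1 → C_0 sends each edge [p,q] (with p < q) to q − p. For instance
  ∂UW = W − U.
As a 9×27 matrix over Z this has rank 8, with invariant factors (1,1,1,1,1,1,1,1).

The boundary map ∂_2: C_2 → C_1 acts by ∂[p,q,r] = [q,r] − [p,r] + [p,q]. For instance
  ∂SUW = UW − SW + SU,
  ∂PSV = SV − PV + PS.
The resulting 27×18 matrix has rank 18, and its Smith normal form has invariant factors (1,1,1,1,1,1,1,1,1,1,1,1,1,1,1,1,1,2).

Computing H_k = (kernel of ∂_k) / (image of ∂_{k+1}):

  H_0: rank C_0 − rank ∂_1 = 9 − 8 = 1, and the invariant factors of ∂_1 are all 1, so H_0 = Z.
  H_1: rank ker ∂_1 − rank ∂_2 = (27 − 8) − 18 = 1, and ∂_2 has invariant factor 2 > 1, so H_1 = Z ⊕ Z/2.
  H_2: rank ker ∂_2 − rank ∂_3 = (18 − 18) − 0 = 0, and there is no ∂_3, so H_2 = 0.

As a check, the Euler characteristic is 9 − 27 + 18 = 0, which agrees with 1 − 1 + 0 = 0.
(K is a triangulation of the Klein bottle.)

H_0 = Z,  H_1 = Z ⊕ Z/2,  H_2 = 0.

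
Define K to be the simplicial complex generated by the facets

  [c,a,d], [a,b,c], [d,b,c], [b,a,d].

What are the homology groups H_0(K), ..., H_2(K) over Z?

H_0 ≅ Z,  H_1 = 0,  H_2 ≅ Z.

Fix the vertex order a < b < c < d and write every simplex with vertices in increasing order. Then dim K = 2 and the simplices of K are:

  0-simplices (4): a, b, c, d
  1-simplices (6): ab, ac, ad, bc, bd, cd
  2-simplices (4): abc, abd, acd, bcd

giving chain groups C_0 ≅ Z^4, C_1 ≅ Z^6, C_2 ≅ Z^4.

Boundary ∂_1: C_1 → C_0 maps an edge to its endpoints' difference, ∂[p,q] = q − p.
The 4×6 boundary matrix has rank 3 and Smith normal form diag(1,1,1).

Boundary ∂_2: C_2 → C_1 maps a triangle to the signed sum of its edges. For instance
  ∂abc = bc − ac + ab,
  ∂bcd = cd − bd + bc.
The 6×4 boundary matrix has rank 3 and Smith normal form diag(1,1,1).

Reading off H_k = ker ∂_k / im ∂_{k+1}:

  H_0: rank C_0 − rank ∂_1 = 4 − 3 = 1, and the invariant factors of ∂_1 are all 1, so H_0 = Z.
  H_1: rank ker ∂_1 − rank ∂_2 = (6 − 3) − 3 = 0, and the invariant factors of ∂_2 are all 1, so H_1 = 0.
  H_2: rank ker ∂_2 − rank ∂_3 = (4 − 3) − 0 = 1, and there is no ∂_3, so H_2 = Z.

As a check, the Euler characteristic is 4 − 6 + 4 = 2, which agrees with 1 − 0 + 1 = 2.
(K is a triangulation of the 2-sphere S^2.)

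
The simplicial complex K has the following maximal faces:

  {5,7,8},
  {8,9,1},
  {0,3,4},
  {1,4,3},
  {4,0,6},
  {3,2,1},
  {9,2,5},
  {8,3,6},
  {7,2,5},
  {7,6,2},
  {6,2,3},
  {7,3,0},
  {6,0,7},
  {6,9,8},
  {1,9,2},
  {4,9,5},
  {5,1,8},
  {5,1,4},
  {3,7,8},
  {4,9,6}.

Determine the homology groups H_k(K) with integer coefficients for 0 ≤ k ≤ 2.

Order the vertices as 0 < 1 < 2 < 3 < 4 < 5 < 6 < 7 < 8 < 9. Listing each simplex with vertices in this order, K has dimension 2 with simplices:

  0-simplices (10): [0], [1], [2], [3], [4], [5], [6], [7], [8], [9]
  1-simplices (30): (30 of them)
  2-simplices (20): (20 of them)

giving chain groups C_0 ≅ Z^10, C_1 ≅ Z^30, C_2 ≅ Z^20.

∂_1: C_1 → C_0 sends each edge [p,q] (with p < q) to q − p. For instance
  ∂[5,9] = [9] − [5].
As a 10×30 matrix over Z this has rank 9, with invariant factors (1,1,1,1,1,1,1,1,1).

∂_2: C_2 → C_1 sends each 2-simplex [p,q,r] to [q,r] − [p,r] + [p,q]. For instance
  ∂[2,5,9] = [5,9] − [2,9] + [2,5],
  ∂[6,8,9] = [8,9] − [6,9] + [6,8].
This gives a 30×20 integer matrix of rank 20; reducing to Smith normal form yields diagonal entries (1,1,1,1,1,1,1,1,1,1,1,1,1,1,1,1,1,1,1,2).

Computing H_k = (kernel of ∂_k) / (image of ∂_{k+1}):

  H_0: rank C_0 − rank ∂_1 = 10 − 9 = 1, and the invariant factors of ∂_1 are all 1, so H_0 = Z.
  H_1: rank ker ∂_1 − rank ∂_2 = (30 − 9) − 20 = 1, and ∂_2 has invariant factor 2 > 1, so H_1 = Z ⊕ Z_2.
  H_2: rank ker ∂_2 − rank ∂_3 = (20 − 20) − 0 = 0, and there is no ∂_3, so H_2 = 0.

As a check, the Euler characteristic is 10 − 30 + 20 = 0, which agrees with 1 − 1 + 0 = 0.

H_0 = Z,  H_1 = Z ⊕ Z_2,  H_2 = 0.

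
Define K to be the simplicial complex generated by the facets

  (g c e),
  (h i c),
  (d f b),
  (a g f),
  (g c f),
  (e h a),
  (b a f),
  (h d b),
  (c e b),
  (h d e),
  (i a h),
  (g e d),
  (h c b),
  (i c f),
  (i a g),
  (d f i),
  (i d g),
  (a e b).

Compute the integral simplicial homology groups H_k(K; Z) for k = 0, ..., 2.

Fix the vertex order a < b < c < d < e < f < g < h < i and write every simplex with vertices in increasing order. Then dim K = 2 and the simplices of K are:

  0-simplices (9): a, b, c, d, e, f, g, h, i
  1-simplices (27): ab, ae, af, ag, ah, ai, bc, bd, be, bf, bh, ce, cf, cg, ch, ci, de, df, dg, dh, di, eg, eh, fg, fi, gi, hi
  2-simplices (18): abe, abf, aeh, afg, agi, ahi, bce, bch, bdf, bdh, ceg, cfg, cfi, chi, deg, deh, dfi, dgi

giving chain groups C_0 ≅ Z^9, C_1 ≅ Z^27, C_2 ≅ Z^18.

The boundary map ∂_1: C_1 → C_0 maps an edge to its endpoints' difference, ∂[p,q] = q − p. For instance
  ∂cf = f − c.
As a 9×27 matrix over Z this has rank 8, with invariant factors (1,1,1,1,1,1,1,1).

The boundary map ∂_2: C_2 → C_1 sends each 2-simplex [p,q,r] to [q,r] − [p,r] + [p,q]. For instance
  ∂ahi = hi − ai + ah,
  ∂abe = be − ae + ab.
The resulting 27×18 matrix has rank 18, and its Smith normal form has invariant factors (1,1,1,1,1,1,1,1,1,1,1,1,1,1,1,1,1,2).

Reading off H_k = ker ∂_k / im ∂_{k+1}:

  H_0: rank C_0 − rank ∂_1 = 9 − 8 = 1, and the invariant factors of ∂_1 are all 1, so H_0 = Z.
  H_1: rank ker ∂_1 − rank ∂_2 = (27 − 8) − 18 = 1, and ∂_2 has invariant factor 2 > 1, so H_1 = Z ⊕ Z/2.
  H_2: rank ker ∂_2 − rank ∂_3 = (18 − 18) − 0 = 0, and there is no ∂_3, so H_2 = 0.

As a check, the Euler characteristic is 9 − 27 + 18 = 0, which agrees with 1 − 1 + 0 = 0.

H_0 ≅ Z,  H_1 ≅ Z ⊕ Z/2,  H_2 = 0.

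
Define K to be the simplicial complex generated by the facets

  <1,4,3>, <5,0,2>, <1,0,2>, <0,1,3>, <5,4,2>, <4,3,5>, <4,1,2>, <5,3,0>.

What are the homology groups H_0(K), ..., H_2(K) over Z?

Order the vertices as 0 < 1 < 2 < 3 < 4 < 5. Listing each simplex with vertices in this order, K has dimension 2 with simplices:

  0-simplices (6): [0], [1], [2], [3], [4], [5]
  1-simplices (12): [0,1], [0,2], [0,3], [0,5], [1,2], [1,3], [1,4], [2,4], [2,5], [3,4], [3,5], [4,5]
  2-simplices (8): [0,1,2], [0,1,3], [0,2,5], [0,3,5], [1,2,4], [1,3,4], [2,4,5], [3,4,5]

Hence C_0 ≅ Z^6, C_1 ≅ Z^12, C_2 ≅ Z^8.

∂_1: C_1 → C_0 maps an edge to its endpoints' difference, ∂[p,q] = q − p.
This gives a 6×12 integer matrix of rank 5; reducing to Smith normal form yields diagonal entries (1,1,1,1,1).

The boundary map ∂_2: C_2 → C_1 sends each 2-simplex [p,q,r] to [q,r] − [p,r] + [p,q]. For instance
  ∂[1,3,4] = [3,4] − [1,4] + [1,3],
  ∂[1,2,4] = [2,4] − [1,4] + [1,2].
This gives a 12×8 integer matrix of rank 7; reducing to Smith normal form yields diagonal entries (1,1,1,1,1,1,1).

Reading off H_k = ker ∂_k / im ∂_{k+1}:

  H_0: rank C_0 − rank ∂_1 = 6 − 5 = 1, and the invariant factors of ∂_1 are all 1, so H_0 = Z.
  H_1: rank ker ∂_1 − rank ∂_2 = (12 − 5) − 7 = 0, and the invariant factors of ∂_2 are all 1, so H_1 = 0.
  H_2: rank ker ∂_2 − rank ∂_3 = (8 − 7) − 0 = 1, and there is no ∂_3, so H_2 = Z.

As a check, the Euler characteristic is 6 − 12 + 8 = 2, which agrees with 1 − 0 + 1 = 2.

H_0 ≅ Z,  H_1 = 0,  H_2 ≅ Z.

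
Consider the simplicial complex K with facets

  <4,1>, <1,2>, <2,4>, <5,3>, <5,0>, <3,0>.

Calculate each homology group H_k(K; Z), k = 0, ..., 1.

Fix the vertex order 0 < 1 < 2 < 3 < 4 < 5 and write every simplex with vertices in increasing order. Then dim K = 1 and the simplices of K are:

  0-simplices (6): [0], [1], [2], [3], [4], [5]
  1-simplices (6): [0,3], [0,5], [1,2], [1,4], [2,4], [3,5]

giving chain groups C_0 ≅ Z^6, C_1 ≅ Z^6.

The boundary map ∂_1: C_1 → C_0 maps an edge to its endpoints' difference, ∂[p,q] = q − p. For instance
  ∂[0,5] = [5] − [0].
The 6×6 boundary matrix has rank 4 and Smith normal form diag(1,1,1,1).

From H_k ≅ ker(∂_k) / im(∂_{k+1}) we obtain:

  H_0: rank C_0 − rank ∂_1 = 6 − 4 = 2, and the invariant factors of ∂_1 are all 1, so H_0 ≅ Z^2.
  H_1: rank ker ∂_1 − rank ∂_2 = (6 − 4) − 0 = 2, and there is no ∂_2, so H_1 ≅ Z^2.

(K is a triangulation of the disjoint union of the circle S^1 and the circle S^1.)

H_0 ≅ Z^2,  H_1 ≅ Z^2.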